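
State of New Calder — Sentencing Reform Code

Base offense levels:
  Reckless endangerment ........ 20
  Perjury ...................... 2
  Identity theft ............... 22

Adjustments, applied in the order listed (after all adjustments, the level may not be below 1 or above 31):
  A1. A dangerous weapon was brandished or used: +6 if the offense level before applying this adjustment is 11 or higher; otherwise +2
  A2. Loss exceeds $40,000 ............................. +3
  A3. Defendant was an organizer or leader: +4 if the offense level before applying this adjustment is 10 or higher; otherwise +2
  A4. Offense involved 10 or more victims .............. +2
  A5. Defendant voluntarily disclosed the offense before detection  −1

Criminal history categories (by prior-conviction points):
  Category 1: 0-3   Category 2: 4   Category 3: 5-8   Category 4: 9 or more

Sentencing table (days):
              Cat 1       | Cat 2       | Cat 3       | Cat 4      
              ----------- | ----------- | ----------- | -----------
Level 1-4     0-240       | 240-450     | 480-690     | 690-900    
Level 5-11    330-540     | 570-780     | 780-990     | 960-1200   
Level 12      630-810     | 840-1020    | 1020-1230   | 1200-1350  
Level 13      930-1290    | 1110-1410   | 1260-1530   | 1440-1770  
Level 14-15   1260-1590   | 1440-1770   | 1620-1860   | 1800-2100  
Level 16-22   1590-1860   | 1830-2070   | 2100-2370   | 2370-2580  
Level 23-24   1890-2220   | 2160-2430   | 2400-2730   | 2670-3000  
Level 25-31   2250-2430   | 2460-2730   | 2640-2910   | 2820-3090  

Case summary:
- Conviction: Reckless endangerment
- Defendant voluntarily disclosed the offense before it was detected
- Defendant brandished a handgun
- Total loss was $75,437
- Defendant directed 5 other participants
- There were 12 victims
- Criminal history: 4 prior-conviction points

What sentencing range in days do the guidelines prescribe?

2460-2730 days

Base offense level for reckless endangerment: 20.
A1 applies (level before this adjustment is 20 ≥ 11, so +6): 20 + 6 = 26.
A2 applies: 26 + 3 = 29.
A3 applies (level before this adjustment is 29 ≥ 10, so +4): 29 + 4 = 33.
A4 applies: 33 + 2 = 35.
A5 applies: 35 − 1 = 34.
Level 34 exceeds the maximum of 31; capped at 31.
Final offense level: 31.
Criminal history: 4 prior points → Category 2 (4).
Level 31 falls in the 25-31 band.
Grid: Level 25-31 × Category 2 = 2460-2730 days.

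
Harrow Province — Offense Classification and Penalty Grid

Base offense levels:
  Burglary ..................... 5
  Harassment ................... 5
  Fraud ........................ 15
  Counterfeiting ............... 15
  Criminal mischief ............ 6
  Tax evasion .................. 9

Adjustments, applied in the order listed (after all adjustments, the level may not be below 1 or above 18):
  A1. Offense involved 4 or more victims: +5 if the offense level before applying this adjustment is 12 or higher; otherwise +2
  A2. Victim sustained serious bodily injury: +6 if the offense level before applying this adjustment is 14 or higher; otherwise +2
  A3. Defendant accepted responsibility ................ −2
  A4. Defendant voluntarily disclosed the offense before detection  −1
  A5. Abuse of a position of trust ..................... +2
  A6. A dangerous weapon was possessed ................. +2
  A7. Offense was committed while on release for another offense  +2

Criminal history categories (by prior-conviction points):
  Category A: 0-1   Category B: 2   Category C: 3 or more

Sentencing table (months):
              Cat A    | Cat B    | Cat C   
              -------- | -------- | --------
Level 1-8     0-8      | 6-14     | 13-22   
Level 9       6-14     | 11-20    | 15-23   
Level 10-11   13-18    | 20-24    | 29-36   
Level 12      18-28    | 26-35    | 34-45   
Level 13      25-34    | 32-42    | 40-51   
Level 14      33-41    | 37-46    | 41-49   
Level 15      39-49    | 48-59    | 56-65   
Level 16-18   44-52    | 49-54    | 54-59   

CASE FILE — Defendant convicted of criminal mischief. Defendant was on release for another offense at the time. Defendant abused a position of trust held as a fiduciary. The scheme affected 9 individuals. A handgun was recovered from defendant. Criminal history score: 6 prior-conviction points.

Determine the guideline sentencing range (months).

Base offense level for criminal mischief: 6.
A1 applies (level before this adjustment is 6 < 12, so +2): 6 + 2 = 8.
A2 does not apply.
A5 applies: 8 + 2 = 10.
A6 applies: 10 + 2 = 12.
A7 applies: 12 + 2 = 14.
Final offense level: 14.
Criminal history: 6 prior points → Category C (3+).
Level 14 falls in the 14 band.
Grid: Level 14 × Category C = 41-49 months.

41-49 months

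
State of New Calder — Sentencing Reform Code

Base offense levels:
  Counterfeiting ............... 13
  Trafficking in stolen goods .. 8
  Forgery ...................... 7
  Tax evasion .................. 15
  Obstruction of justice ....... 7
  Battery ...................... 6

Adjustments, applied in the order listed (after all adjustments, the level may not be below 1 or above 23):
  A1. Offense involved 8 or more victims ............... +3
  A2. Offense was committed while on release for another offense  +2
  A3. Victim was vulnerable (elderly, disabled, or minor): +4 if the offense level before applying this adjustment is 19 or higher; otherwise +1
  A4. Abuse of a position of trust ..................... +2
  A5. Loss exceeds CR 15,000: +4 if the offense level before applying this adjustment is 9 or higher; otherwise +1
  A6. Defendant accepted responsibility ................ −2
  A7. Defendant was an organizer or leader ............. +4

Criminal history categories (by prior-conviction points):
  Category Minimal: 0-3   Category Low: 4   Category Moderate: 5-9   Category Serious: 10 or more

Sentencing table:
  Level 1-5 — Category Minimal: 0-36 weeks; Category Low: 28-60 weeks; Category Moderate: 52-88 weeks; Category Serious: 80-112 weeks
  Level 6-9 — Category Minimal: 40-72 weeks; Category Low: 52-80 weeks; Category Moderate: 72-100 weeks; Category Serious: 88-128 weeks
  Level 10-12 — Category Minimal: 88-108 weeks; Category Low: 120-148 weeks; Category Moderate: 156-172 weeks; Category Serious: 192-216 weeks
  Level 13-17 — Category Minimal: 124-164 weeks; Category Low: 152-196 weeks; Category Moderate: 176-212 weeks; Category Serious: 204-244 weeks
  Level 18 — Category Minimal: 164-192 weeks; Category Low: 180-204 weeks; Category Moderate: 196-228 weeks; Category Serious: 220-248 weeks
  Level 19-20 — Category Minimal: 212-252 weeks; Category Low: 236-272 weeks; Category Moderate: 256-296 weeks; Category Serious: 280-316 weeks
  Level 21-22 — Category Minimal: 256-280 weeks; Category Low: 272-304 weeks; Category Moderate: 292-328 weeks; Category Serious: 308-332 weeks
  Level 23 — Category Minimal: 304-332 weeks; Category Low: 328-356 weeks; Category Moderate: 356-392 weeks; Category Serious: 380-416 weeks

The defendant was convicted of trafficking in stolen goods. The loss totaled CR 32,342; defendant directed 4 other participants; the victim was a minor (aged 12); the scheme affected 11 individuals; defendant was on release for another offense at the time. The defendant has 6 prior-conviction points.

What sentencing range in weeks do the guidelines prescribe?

Base offense level for trafficking in stolen goods: 8.
A1 applies: 8 + 3 = 11.
A2 applies: 11 + 2 = 13.
A3 applies (level before this adjustment is 13 < 19, so +1): 13 + 1 = 14.
A4 does not apply.
A5 applies (level before this adjustment is 14 ≥ 9, so +4): 14 + 4 = 18.
A7 applies: 18 + 4 = 22.
Final offense level: 22.
Criminal history: 6 prior points → Category Moderate (5-9).
Level 22 falls in the 21-22 band.
Grid: Level 21-22 × Category Moderate = 292-328 weeks.

292-328 weeks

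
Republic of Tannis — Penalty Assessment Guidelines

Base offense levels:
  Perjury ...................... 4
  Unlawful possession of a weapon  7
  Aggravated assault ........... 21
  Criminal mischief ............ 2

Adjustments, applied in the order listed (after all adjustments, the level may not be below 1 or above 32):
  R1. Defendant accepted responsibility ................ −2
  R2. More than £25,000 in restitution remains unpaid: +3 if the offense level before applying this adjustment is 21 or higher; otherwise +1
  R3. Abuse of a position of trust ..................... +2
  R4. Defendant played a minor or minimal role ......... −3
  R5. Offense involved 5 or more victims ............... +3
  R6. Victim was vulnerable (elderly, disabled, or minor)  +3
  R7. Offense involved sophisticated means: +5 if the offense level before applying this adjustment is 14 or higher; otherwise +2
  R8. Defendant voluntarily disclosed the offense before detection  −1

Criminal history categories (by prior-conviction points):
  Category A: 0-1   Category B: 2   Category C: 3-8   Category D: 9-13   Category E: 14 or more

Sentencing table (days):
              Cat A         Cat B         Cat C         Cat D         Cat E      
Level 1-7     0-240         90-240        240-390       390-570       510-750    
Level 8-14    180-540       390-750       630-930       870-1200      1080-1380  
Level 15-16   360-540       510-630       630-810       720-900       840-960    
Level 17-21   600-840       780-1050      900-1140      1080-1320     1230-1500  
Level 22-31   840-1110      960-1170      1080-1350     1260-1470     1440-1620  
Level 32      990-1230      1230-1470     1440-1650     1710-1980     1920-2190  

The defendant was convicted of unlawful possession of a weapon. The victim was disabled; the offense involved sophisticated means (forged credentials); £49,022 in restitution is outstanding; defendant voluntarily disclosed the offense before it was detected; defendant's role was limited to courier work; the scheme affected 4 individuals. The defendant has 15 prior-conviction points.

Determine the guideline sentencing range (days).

Base offense level for unlawful possession of a weapon: 7.
R1 does not apply.
R2 applies (level before this adjustment is 7 < 21, so +1): 7 + 1 = 8.
R3 does not apply.
R4 applies: 8 − 3 = 5.
R5 does not apply.
R6 applies: 5 + 3 = 8.
R7 applies (level before this adjustment is 8 < 14, so +2): 8 + 2 = 10.
R8 applies: 10 − 1 = 9.
Final offense level: 9.
Criminal history: 15 prior points → Category E (14+).
Level 9 falls in the 8-14 band.
Grid: Level 8-14 × Category E = 1080-1380 days.

1080-1380 days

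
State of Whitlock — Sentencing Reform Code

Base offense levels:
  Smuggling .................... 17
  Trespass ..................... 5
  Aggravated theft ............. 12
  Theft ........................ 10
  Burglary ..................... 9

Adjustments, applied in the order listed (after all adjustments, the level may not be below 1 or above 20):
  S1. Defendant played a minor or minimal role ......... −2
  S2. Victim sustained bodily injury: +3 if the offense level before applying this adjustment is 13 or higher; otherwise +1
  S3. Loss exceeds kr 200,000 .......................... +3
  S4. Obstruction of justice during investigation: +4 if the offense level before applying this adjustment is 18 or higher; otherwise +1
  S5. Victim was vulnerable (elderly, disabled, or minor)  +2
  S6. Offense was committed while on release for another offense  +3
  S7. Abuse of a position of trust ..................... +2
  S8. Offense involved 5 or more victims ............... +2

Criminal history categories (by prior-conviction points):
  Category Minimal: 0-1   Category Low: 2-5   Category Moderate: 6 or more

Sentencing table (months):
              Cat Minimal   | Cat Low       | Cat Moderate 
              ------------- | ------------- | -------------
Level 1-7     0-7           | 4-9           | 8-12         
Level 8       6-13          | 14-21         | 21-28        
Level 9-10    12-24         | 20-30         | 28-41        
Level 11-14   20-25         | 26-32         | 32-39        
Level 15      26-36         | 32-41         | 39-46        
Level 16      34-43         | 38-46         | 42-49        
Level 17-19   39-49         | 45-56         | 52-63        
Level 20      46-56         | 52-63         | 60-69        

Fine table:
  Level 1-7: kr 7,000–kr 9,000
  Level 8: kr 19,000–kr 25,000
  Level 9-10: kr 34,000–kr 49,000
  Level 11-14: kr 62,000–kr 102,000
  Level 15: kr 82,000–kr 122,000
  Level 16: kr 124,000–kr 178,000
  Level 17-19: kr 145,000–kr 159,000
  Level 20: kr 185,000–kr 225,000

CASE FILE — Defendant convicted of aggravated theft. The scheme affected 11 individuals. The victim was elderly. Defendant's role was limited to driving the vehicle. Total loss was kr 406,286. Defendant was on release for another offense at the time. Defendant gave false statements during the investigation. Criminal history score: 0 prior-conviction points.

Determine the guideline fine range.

Base offense level for aggravated theft: 12.
S1 applies: 12 − 2 = 10.
S2 does not apply.
S3 applies: 10 + 3 = 13.
S4 applies (level before this adjustment is 13 < 18, so +1): 13 + 1 = 14.
S5 applies: 14 + 2 = 16.
S6 applies: 16 + 3 = 19.
S8 applies: 19 + 2 = 21.
Level 21 exceeds the maximum of 20; capped at 20.
Final offense level: 20.
Level 20 falls in the 20 band.
Fine table: Level 20 → kr 185,000–kr 225,000.

kr 185,000–kr 225,000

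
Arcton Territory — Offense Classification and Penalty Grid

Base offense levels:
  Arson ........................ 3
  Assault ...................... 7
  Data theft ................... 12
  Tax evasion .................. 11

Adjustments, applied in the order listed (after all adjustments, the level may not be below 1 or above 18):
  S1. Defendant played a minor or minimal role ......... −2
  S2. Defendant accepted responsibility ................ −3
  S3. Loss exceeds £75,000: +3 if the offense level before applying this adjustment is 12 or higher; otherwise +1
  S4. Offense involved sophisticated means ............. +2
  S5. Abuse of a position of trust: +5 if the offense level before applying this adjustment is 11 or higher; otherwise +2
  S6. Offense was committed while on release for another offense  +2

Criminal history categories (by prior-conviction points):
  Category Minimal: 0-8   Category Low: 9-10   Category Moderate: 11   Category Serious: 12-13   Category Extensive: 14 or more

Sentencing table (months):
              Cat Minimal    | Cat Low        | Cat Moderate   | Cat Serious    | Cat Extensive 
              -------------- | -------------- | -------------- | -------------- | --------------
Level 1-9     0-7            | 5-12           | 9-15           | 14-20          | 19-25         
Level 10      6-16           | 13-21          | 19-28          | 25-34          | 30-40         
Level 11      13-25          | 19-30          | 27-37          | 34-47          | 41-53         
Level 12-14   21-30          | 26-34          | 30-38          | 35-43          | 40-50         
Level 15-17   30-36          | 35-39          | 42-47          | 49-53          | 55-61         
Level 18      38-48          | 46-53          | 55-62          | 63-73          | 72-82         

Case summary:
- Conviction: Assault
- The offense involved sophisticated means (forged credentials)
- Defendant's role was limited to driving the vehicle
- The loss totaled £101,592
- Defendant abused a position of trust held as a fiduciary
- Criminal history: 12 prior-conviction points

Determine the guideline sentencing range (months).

25-34 months

Base offense level for assault: 7.
S1 applies: 7 − 2 = 5.
S3 applies (level before this adjustment is 5 < 12, so +1): 5 + 1 = 6.
S4 applies: 6 + 2 = 8.
S5 applies (level before this adjustment is 8 < 11, so +2): 8 + 2 = 10.
S6 does not apply.
Final offense level: 10.
Criminal history: 12 prior points → Category Serious (12-13).
Level 10 falls in the 10 band.
Grid: Level 10 × Category Serious = 25-34 months.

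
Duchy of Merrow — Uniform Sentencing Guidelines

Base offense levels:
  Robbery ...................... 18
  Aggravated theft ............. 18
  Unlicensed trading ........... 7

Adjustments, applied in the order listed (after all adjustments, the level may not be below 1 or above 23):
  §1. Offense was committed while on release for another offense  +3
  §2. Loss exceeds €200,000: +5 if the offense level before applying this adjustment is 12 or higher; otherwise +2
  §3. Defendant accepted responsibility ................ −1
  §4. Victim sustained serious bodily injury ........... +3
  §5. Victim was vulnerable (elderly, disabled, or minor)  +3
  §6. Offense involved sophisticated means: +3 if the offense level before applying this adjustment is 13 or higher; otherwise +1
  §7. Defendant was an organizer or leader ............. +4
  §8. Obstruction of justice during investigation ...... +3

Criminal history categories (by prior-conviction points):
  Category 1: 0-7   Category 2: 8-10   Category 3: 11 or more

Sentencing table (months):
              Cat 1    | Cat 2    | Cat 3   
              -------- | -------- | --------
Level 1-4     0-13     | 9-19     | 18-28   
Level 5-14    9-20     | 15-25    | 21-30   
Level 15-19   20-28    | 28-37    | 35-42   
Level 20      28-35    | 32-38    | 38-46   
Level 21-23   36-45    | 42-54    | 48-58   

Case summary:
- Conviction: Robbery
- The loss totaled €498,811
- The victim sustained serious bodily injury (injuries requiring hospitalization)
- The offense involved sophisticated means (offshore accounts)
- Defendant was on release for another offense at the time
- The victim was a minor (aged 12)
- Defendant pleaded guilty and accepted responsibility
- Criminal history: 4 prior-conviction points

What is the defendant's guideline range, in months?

Base offense level for robbery: 18.
§1 applies: 18 + 3 = 21.
§2 applies (level before this adjustment is 21 ≥ 12, so +5): 21 + 5 = 26.
§3 applies: 26 − 1 = 25.
§4 applies: 25 + 3 = 28.
§5 applies: 28 + 3 = 31.
§6 applies (level before this adjustment is 31 ≥ 13, so +3): 31 + 3 = 34.
Level 34 exceeds the maximum of 23; capped at 23.
Final offense level: 23.
Criminal history: 4 prior points → Category 1 (0-7).
Level 23 falls in the 21-23 band.
Grid: Level 21-23 × Category 1 = 36-45 months.

36-45 months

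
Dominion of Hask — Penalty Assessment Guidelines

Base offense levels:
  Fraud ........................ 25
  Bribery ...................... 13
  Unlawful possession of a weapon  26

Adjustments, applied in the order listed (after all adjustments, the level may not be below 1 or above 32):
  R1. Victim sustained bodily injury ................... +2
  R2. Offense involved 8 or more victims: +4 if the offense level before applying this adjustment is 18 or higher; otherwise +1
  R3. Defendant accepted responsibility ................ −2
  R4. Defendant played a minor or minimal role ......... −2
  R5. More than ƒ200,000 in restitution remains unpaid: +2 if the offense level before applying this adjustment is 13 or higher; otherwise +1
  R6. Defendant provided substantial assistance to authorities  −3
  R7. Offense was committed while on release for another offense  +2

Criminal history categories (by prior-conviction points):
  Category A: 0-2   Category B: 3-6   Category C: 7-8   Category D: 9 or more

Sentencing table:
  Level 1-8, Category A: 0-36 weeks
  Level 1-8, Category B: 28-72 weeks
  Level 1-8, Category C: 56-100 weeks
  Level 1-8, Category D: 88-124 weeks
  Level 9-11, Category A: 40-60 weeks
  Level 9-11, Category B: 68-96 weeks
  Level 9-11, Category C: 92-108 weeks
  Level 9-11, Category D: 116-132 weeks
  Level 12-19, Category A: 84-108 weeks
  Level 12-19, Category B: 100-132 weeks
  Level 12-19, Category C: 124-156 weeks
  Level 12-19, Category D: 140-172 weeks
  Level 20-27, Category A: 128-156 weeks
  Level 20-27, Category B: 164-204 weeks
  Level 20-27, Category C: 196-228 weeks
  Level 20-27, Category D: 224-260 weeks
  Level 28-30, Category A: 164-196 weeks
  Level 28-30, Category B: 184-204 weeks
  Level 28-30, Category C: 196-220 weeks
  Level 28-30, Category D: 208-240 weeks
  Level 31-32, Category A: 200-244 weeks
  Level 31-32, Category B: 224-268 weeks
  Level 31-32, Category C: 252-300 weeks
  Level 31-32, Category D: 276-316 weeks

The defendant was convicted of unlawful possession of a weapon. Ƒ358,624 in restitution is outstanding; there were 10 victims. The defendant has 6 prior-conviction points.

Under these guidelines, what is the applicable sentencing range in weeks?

224-268 weeks

Base offense level for unlawful possession of a weapon: 26.
R1 does not apply.
R2 applies (level before this adjustment is 26 ≥ 18, so +4): 26 + 4 = 30.
R4 does not apply.
R5 applies (level before this adjustment is 30 ≥ 13, so +2): 30 + 2 = 32.
R6 does not apply.
R7 does not apply.
Final offense level: 32.
Criminal history: 6 prior points → Category B (3-6).
Level 32 falls in the 31-32 band.
Grid: Level 31-32 × Category B = 224-268 weeks.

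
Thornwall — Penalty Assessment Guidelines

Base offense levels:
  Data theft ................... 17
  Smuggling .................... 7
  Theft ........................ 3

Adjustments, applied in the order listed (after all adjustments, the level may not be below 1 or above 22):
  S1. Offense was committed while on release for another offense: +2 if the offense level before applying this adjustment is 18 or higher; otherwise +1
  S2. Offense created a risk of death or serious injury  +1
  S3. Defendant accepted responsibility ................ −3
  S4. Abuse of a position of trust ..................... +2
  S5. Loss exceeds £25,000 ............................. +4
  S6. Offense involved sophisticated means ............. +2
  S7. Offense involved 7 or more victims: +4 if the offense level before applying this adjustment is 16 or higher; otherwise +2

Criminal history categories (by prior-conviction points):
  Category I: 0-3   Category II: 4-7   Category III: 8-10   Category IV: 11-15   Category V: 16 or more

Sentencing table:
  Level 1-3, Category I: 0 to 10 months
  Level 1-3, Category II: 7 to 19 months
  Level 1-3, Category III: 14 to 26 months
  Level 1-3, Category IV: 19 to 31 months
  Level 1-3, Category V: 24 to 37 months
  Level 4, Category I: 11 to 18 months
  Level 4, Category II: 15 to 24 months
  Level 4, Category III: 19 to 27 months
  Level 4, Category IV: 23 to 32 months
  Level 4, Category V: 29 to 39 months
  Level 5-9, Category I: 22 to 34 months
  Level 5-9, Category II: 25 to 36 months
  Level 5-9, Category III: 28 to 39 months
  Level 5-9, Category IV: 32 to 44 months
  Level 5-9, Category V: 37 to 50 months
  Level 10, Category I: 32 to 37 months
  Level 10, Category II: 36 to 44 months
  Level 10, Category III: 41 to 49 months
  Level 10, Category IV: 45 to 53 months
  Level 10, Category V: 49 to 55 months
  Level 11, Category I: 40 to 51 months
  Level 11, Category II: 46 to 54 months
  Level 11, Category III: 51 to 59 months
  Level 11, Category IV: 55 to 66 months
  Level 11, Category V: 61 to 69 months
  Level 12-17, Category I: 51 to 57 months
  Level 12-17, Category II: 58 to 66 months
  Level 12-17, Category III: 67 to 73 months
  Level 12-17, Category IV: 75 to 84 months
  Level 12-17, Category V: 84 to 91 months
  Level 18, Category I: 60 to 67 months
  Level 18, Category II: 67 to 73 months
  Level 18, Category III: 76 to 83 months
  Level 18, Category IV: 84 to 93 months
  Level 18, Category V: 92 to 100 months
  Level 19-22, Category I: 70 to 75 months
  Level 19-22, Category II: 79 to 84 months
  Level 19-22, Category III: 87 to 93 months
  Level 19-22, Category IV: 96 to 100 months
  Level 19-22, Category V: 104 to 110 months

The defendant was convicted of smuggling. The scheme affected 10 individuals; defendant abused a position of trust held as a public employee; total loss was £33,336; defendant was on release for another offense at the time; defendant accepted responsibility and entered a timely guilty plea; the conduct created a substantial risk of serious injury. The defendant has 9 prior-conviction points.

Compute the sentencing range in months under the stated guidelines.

67-73 months

Base offense level for smuggling: 7.
S1 applies (level before this adjustment is 7 < 18, so +1): 7 + 1 = 8.
S2 applies: 8 + 1 = 9.
S3 applies: 9 − 3 = 6.
S4 applies: 6 + 2 = 8.
S5 applies: 8 + 4 = 12.
S7 applies (level before this adjustment is 12 < 16, so +2): 12 + 2 = 14.
Final offense level: 14.
Criminal history: 9 prior points → Category III (8-10).
Level 14 falls in the 12-17 band.
Grid: Level 12-17 × Category III = 67-73 months.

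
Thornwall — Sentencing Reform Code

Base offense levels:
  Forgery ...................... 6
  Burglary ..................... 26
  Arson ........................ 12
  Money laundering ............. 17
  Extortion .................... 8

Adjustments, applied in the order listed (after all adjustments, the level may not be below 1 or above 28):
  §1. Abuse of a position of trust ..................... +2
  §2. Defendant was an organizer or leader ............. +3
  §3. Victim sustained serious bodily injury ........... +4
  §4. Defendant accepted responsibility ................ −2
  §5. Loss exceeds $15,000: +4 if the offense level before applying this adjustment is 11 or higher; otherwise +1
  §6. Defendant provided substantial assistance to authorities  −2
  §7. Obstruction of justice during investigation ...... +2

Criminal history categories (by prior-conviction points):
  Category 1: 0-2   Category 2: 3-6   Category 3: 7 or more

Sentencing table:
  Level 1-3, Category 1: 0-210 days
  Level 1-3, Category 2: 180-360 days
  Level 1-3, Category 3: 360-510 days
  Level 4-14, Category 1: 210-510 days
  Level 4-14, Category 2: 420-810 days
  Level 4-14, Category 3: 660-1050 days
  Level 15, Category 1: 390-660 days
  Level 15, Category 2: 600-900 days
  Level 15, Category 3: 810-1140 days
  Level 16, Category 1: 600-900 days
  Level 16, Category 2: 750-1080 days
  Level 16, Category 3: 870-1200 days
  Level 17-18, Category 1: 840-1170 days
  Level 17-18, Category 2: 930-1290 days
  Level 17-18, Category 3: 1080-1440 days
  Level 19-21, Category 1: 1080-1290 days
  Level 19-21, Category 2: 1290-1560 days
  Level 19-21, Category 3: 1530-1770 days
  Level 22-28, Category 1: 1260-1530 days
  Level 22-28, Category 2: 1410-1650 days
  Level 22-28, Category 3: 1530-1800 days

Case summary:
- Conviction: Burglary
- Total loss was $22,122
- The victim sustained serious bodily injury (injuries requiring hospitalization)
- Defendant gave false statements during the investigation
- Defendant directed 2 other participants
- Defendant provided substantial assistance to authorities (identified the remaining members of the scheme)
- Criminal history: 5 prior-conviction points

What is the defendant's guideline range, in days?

Base offense level for burglary: 26.
§1 does not apply.
§2 applies: 26 + 3 = 29.
§3 applies: 29 + 4 = 33.
§4 does not apply.
§5 applies (level before this adjustment is 33 ≥ 11, so +4): 33 + 4 = 37.
§6 applies: 37 − 2 = 35.
§7 applies: 35 + 2 = 37.
Level 37 exceeds the maximum of 28; capped at 28.
Final offense level: 28.
Criminal history: 5 prior points → Category 2 (3-6).
Level 28 falls in the 22-28 band.
Grid: Level 22-28 × Category 2 = 1410-1650 days.

1410-1650 days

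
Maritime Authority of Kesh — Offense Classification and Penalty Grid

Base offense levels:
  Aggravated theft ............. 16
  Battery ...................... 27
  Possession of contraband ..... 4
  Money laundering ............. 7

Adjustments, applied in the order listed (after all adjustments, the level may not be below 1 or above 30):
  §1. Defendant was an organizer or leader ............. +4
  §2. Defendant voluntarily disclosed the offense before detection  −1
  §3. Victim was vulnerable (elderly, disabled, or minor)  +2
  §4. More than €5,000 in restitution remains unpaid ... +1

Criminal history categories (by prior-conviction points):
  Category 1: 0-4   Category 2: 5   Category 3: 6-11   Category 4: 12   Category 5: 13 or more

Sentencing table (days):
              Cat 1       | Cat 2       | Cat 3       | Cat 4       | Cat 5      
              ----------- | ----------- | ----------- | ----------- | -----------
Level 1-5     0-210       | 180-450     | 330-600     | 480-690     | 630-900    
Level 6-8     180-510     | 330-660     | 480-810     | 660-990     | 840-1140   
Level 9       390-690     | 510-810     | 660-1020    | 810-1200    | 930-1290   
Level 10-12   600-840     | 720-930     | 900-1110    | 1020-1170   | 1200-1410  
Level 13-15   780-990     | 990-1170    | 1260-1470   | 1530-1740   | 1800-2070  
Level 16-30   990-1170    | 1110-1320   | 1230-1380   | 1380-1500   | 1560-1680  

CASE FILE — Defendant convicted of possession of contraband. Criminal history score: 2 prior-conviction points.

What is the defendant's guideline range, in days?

Base offense level for possession of contraband: 4.
Final offense level: 4.
Criminal history: 2 prior points → Category 1 (0-4).
Level 4 falls in the 1-5 band.
Grid: Level 1-5 × Category 1 = 0-210 days.

0-210 days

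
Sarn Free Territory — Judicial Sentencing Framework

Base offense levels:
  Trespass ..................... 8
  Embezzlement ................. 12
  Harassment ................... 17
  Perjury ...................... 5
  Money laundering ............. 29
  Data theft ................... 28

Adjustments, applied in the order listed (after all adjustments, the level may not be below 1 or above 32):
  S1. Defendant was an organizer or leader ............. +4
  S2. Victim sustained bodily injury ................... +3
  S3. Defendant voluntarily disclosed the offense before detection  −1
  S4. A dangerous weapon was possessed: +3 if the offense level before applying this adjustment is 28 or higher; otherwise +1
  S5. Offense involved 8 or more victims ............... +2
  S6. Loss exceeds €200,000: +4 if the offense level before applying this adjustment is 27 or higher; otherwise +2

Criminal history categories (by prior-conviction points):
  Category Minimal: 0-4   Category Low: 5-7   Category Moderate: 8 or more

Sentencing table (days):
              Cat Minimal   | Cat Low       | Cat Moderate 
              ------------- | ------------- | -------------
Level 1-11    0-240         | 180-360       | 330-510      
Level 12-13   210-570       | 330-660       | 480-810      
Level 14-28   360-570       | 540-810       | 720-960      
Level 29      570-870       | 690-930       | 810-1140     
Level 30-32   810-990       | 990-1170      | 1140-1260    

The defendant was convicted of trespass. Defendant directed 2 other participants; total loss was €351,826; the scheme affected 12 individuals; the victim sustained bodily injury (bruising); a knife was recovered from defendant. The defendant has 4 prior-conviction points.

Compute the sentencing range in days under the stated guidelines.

360-570 days

Base offense level for trespass: 8.
S1 applies: 8 + 4 = 12.
S2 applies: 12 + 3 = 15.
S4 applies (level before this adjustment is 15 < 28, so +1): 15 + 1 = 16.
S5 applies: 16 + 2 = 18.
S6 applies (level before this adjustment is 18 < 27, so +2): 18 + 2 = 20.
Final offense level: 20.
Criminal history: 4 prior points → Category Minimal (0-4).
Level 20 falls in the 14-28 band.
Grid: Level 14-28 × Category Minimal = 360-570 days.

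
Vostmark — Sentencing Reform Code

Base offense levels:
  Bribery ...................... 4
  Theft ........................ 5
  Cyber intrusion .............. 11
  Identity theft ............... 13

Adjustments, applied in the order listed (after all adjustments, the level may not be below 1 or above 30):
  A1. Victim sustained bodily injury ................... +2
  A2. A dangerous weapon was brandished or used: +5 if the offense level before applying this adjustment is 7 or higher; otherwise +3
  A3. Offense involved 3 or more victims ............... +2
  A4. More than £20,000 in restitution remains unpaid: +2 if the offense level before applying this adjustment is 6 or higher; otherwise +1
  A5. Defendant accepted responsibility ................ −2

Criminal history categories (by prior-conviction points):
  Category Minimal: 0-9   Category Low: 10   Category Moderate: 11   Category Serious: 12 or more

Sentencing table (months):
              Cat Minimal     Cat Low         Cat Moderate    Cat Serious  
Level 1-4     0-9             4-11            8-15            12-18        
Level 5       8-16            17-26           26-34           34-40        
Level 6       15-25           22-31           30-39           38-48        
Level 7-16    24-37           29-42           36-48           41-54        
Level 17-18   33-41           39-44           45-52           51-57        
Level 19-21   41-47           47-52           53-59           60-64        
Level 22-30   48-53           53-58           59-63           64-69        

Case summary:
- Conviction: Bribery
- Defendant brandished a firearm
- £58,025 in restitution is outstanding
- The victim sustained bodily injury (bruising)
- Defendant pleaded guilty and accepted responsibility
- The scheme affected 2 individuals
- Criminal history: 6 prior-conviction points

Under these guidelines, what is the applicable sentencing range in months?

Base offense level for bribery: 4.
A1 applies: 4 + 2 = 6.
A2 applies (level before this adjustment is 6 < 7, so +3): 6 + 3 = 9.
A3 does not apply.
A4 applies (level before this adjustment is 9 ≥ 6, so +2): 9 + 2 = 11.
A5 applies: 11 − 2 = 9.
Final offense level: 9.
Criminal history: 6 prior points → Category Minimal (0-9).
Level 9 falls in the 7-16 band.
Grid: Level 7-16 × Category Minimal = 24-37 months.

24-37 months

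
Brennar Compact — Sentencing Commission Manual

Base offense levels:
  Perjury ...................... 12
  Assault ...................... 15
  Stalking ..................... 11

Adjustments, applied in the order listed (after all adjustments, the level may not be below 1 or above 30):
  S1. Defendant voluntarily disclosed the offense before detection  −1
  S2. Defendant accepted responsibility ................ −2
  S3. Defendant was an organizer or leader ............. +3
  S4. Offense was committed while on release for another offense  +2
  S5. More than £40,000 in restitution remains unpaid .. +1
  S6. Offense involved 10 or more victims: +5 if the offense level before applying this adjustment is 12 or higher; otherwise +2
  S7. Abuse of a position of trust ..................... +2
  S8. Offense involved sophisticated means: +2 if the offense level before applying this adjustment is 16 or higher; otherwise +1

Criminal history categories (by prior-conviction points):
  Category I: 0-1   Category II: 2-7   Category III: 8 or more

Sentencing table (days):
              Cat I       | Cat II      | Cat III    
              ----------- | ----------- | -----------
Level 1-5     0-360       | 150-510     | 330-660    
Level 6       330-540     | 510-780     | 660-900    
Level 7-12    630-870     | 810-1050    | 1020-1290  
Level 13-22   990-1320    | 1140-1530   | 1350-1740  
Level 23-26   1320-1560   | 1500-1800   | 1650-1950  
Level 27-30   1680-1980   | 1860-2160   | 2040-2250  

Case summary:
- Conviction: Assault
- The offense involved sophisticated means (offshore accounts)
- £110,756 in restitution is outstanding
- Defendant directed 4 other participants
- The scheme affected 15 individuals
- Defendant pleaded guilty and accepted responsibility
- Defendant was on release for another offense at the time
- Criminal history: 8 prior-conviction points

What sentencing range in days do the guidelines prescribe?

1650-1950 days

Base offense level for assault: 15.
S2 applies: 15 − 2 = 13.
S3 applies: 13 + 3 = 16.
S4 applies: 16 + 2 = 18.
S5 applies: 18 + 1 = 19.
S6 applies (level before this adjustment is 19 ≥ 12, so +5): 19 + 5 = 24.
S7 does not apply.
S8 applies (level before this adjustment is 24 ≥ 16, so +2): 24 + 2 = 26.
Final offense level: 26.
Criminal history: 8 prior points → Category III (8+).
Level 26 falls in the 23-26 band.
Grid: Level 23-26 × Category III = 1650-1950 days.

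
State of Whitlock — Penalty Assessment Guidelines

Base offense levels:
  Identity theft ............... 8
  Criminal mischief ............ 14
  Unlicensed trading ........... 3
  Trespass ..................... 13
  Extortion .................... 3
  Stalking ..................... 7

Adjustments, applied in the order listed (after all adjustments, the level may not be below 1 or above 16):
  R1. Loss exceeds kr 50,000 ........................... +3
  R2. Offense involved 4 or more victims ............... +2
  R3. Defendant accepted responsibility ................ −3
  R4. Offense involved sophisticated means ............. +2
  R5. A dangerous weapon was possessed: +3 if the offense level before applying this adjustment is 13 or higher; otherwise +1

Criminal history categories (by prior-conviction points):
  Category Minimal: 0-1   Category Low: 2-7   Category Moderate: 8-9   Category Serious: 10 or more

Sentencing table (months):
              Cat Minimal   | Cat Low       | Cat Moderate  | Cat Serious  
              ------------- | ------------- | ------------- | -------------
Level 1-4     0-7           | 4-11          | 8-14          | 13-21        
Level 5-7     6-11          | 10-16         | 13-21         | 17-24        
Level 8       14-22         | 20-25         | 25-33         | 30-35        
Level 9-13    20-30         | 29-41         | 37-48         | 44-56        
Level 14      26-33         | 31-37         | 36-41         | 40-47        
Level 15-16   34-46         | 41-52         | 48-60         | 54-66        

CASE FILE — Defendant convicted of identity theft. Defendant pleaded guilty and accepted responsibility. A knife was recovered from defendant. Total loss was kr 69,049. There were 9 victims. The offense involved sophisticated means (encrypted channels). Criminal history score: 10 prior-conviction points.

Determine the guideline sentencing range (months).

Base offense level for identity theft: 8.
R1 applies: 8 + 3 = 11.
R2 applies: 11 + 2 = 13.
R3 applies: 13 − 3 = 10.
R4 applies: 10 + 2 = 12.
R5 applies (level before this adjustment is 12 < 13, so +1): 12 + 1 = 13.
Final offense level: 13.
Criminal history: 10 prior points → Category Serious (10+).
Level 13 falls in the 9-13 band.
Grid: Level 9-13 × Category Serious = 44-56 months.

44-56 months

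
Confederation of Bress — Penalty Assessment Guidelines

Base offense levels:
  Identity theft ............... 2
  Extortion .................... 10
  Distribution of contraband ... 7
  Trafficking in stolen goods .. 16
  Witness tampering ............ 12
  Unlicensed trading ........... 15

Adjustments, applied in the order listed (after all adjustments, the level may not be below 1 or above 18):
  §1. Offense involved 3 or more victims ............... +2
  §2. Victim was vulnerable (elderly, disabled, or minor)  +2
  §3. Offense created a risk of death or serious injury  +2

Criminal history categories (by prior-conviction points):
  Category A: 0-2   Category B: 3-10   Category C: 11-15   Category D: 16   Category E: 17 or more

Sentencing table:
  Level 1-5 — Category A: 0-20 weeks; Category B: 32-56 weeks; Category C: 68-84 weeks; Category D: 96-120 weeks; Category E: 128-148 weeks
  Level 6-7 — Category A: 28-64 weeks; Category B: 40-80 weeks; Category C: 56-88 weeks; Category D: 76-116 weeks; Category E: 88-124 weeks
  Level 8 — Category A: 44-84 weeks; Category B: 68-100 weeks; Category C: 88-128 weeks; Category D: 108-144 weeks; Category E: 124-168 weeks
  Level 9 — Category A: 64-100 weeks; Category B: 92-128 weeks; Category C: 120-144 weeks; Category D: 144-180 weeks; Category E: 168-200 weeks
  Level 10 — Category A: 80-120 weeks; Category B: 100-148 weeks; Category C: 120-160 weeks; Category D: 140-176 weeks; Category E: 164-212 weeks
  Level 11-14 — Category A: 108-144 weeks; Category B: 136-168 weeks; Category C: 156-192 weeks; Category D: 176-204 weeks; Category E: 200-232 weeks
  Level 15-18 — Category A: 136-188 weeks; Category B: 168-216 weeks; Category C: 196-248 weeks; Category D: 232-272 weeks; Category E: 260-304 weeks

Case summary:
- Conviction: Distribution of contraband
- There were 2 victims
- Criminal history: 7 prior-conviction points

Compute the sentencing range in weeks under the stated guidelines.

40-80 weeks

Base offense level for distribution of contraband: 7.
Final offense level: 7.
Criminal history: 7 prior points → Category B (3-10).
Level 7 falls in the 6-7 band.
Grid: Level 6-7 × Category B = 40-80 weeks.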